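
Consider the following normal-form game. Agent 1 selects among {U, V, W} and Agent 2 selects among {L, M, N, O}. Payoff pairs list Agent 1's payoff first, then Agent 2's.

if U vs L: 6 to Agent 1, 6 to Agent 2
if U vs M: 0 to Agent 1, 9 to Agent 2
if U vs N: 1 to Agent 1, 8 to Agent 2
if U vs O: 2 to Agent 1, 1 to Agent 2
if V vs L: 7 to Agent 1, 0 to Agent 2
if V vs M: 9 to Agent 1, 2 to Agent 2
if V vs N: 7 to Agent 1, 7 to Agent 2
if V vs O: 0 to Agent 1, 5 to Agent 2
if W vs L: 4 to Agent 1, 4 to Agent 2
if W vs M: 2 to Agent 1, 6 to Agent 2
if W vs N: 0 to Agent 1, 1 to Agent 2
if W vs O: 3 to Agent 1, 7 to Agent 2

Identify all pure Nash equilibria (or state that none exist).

(V, N) and (W, O)

Check mutual best responses: a cell is a NE iff neither player can gain by unilaterally deviating.
Agent 1's best responses — vs L: V (payoff 7); vs M: V (payoff 9); vs N: V (payoff 7); vs O: W (payoff 3).
Agent 2's best responses — vs U: M (payoff 9); vs V: N (payoff 7); vs W: O (payoff 7).
Mutual best responses occur at (V, N) and (W, O); at each, neither player gains by switching.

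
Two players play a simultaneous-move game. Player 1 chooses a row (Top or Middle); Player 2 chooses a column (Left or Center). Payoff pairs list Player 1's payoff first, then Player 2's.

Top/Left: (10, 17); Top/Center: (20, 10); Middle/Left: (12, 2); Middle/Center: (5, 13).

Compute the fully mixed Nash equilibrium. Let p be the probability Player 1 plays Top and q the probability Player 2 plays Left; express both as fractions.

Each player's mixing probability is pinned down by making the *other* player indifferent.
Player 2 indifferent between Left and Center: p·17 + (1−p)·2 = p·10 + (1−p)·13 ⟹ 2 + 15p = 13 + (-3)p ⟹ p = 11/18.
Player 1 indifferent between Top and Middle: q·10 + (1−q)·20 = q·12 + (1−q)·5 ⟹ 20 + (-10)q = 5 + 7q ⟹ q = 15/17.

p = 11/18, q = 15/17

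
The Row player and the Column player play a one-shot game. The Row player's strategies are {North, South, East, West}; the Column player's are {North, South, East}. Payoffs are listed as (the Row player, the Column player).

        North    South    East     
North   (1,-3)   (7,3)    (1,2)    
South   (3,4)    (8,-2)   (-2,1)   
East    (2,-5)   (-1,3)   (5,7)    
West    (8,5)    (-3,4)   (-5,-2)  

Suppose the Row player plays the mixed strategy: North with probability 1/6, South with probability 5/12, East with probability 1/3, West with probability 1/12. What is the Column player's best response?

East

The Column player's best reply maximizes expected payoff against the mix.
North: (1/6)·(-3) + (5/12)·4 + (1/3)·(-5) + (1/12)·5 = -1/12
South: (1/6)·3 + (5/12)·(-2) + (1/3)·3 + (1/12)·4 = 1
East: (1/6)·2 + (5/12)·1 + (1/3)·7 + (1/12)·(-2) = 35/12
Highest expected payoff is 35/12, from East.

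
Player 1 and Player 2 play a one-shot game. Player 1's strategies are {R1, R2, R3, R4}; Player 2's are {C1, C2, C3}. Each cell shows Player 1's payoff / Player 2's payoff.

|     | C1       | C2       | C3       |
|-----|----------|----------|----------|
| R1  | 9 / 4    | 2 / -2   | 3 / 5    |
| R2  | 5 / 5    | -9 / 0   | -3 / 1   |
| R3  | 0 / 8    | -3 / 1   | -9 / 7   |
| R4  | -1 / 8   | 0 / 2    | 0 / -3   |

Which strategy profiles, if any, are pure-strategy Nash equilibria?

Find each player's best response to every opponent strategy; NE are the intersections.
Player 1's best responses — vs C1: R1 (payoff 9); vs C2: R1 (payoff 2); vs C3: R1 (payoff 3).
Player 2's best responses — vs R1: C3 (payoff 5); vs R2: C1 (payoff 5); vs R3: C1 (payoff 8); vs R4: C1 (payoff 8).
The only mutual best response is (R1, C3); neither player gains by switching there.

(R1, C3)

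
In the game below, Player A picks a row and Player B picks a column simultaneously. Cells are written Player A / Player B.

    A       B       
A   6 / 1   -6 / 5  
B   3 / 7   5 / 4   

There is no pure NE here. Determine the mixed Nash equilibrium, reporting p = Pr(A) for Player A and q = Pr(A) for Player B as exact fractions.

p = 3/7, q = 11/14

In a mixed NE each player is indifferent between their pure strategies, so the opponent's mix sets the indifference.
Player B indifferent between A and B: p·1 + (1−p)·7 = p·5 + (1−p)·4 ⟹ 7 + (-6)p = 4 + 1p ⟹ p = 3/7.
Player A indifferent between A and B: q·6 + (1−q)·(-6) = q·3 + (1−q)·5 ⟹ (-6) + 12q = 5 + (-2)q ⟹ q = 11/14.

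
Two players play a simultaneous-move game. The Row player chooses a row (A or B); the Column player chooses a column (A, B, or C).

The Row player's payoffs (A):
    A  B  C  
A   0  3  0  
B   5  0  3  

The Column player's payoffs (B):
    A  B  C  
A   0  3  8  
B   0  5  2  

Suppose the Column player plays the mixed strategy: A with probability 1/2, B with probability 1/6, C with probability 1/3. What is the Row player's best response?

The Row player's best reply maximizes expected payoff against the mix.
A: (1/2)·0 + (1/6)·3 + (1/3)·0 = 1/2
B: (1/2)·5 + (1/6)·0 + (1/3)·3 = 7/2
Highest expected payoff is 7/2, from B.

B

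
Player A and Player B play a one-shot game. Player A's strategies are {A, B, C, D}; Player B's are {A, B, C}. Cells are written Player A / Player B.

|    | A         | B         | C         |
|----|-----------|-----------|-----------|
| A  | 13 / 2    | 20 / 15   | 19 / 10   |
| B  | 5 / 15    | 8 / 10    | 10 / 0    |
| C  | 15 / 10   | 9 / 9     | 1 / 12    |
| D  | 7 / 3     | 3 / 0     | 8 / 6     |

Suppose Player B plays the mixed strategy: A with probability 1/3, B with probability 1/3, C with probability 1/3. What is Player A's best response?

A

Compute Player A's expected payoff from each pure strategy against the given mix.
A: (1/3)·13 + (1/3)·20 + (1/3)·19 = 52/3
B: (1/3)·5 + (1/3)·8 + (1/3)·10 = 23/3
C: (1/3)·15 + (1/3)·9 + (1/3)·1 = 25/3
D: (1/3)·7 + (1/3)·3 + (1/3)·8 = 6
Highest expected payoff is 52/3, from A.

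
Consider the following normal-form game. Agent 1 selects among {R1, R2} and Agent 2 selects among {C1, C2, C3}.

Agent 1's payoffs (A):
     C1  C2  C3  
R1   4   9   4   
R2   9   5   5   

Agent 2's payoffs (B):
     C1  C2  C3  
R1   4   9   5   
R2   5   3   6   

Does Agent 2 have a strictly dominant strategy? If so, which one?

A strategy is strictly dominant if it gives Agent 2 a strictly higher payoff than every other strategy, against every choice by the opponent.
C1 is not dominant: against R1, C2 gives 9 > 4.
C2 is not dominant: against R2, C1 gives 5 > 3.
C3 is not dominant: against R1, C2 gives 9 > 5.
No single strategy is best against every opponent action.

None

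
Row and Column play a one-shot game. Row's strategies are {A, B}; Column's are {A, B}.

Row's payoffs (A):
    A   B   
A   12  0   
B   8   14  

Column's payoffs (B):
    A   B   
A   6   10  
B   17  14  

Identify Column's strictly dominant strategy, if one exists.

No strictly dominant strategy

Check whether one of Column's strategies beats all alternatives regardless of what the opponent does.
A is not dominant: against A, B gives 10 > 6.
B is not dominant: against B, A gives 17 > 14.
No single strategy is best against every opponent action.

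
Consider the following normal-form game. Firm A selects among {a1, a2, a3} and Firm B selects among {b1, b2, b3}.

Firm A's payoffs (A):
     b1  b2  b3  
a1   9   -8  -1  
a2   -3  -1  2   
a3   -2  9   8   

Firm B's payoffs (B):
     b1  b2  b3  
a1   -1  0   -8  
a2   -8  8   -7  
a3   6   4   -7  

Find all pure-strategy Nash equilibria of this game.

Check mutual best responses: a cell is a NE iff neither player can gain by unilaterally deviating.
Firm A's best responses — vs b1: a1 (payoff 9); vs b2: a3 (payoff 9); vs b3: a3 (payoff 8).
Firm B's best responses — vs a1: b2 (payoff 0); vs a2: b2 (payoff 8); vs a3: b1 (payoff 6).
No cell has both players best-responding. For instance, Firm A's best reply to b1 is a1, but against a1 Firm B prefers b2 over b1.

None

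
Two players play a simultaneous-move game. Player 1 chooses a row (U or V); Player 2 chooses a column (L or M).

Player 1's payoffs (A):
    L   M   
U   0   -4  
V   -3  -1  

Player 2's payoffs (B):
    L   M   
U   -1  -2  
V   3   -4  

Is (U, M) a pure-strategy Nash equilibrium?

Holding Player 2 at M: Player 1 gets -4 from U but could get -1 by switching to V. Player 1 has a profitable deviation.

No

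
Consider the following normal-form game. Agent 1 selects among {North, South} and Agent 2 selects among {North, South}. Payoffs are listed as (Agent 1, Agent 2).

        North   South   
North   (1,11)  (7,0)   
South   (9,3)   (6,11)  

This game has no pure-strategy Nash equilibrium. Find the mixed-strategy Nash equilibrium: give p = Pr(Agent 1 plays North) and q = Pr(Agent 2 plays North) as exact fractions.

p = 8/19, q = 1/9

In a mixed NE each player is indifferent between their pure strategies, so the opponent's mix sets the indifference.
Agent 2 indifferent between North and South: p·11 + (1−p)·3 = p·0 + (1−p)·11 ⟹ 3 + 8p = 11 + (-11)p ⟹ p = 8/19.
Agent 1 indifferent between North and South: q·1 + (1−q)·7 = q·9 + (1−q)·6 ⟹ 7 + (-6)q = 6 + 3q ⟹ q = 1/9.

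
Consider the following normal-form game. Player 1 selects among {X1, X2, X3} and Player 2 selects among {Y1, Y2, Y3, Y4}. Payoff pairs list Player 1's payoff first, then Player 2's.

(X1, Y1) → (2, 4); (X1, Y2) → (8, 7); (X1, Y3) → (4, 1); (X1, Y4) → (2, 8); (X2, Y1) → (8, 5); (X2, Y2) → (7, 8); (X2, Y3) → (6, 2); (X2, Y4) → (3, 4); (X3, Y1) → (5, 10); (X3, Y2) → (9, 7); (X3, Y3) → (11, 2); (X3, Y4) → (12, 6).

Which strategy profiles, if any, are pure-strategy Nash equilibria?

Check mutual best responses: a cell is a NE iff neither player can gain by unilaterally deviating.
Player 1's best responses — vs Y1: X2 (payoff 8); vs Y2: X3 (payoff 9); vs Y3: X3 (payoff 11); vs Y4: X3 (payoff 12).
Player 2's best responses — vs X1: Y4 (payoff 8); vs X2: Y2 (payoff 8); vs X3: Y1 (payoff 10).
No cell has both players best-responding. For instance, Player 1's best reply to Y4 is X3, but against X3 Player 2 prefers Y1 over Y4.

There is no pure-strategy Nash equilibrium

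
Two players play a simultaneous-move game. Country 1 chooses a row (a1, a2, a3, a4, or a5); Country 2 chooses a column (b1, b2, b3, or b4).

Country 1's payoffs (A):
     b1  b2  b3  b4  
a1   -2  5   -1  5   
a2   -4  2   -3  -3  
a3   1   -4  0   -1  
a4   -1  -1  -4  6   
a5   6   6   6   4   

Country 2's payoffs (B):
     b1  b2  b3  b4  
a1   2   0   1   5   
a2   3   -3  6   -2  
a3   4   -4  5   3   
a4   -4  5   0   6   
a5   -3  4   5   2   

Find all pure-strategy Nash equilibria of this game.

Check mutual best responses: a cell is a NE iff neither player can gain by unilaterally deviating.
Country 1's best responses — vs b1: a5 (payoff 6); vs b2: a5 (payoff 6); vs b3: a5 (payoff 6); vs b4: a4 (payoff 6).
Country 2's best responses — vs a1: b4 (payoff 5); vs a2: b3 (payoff 6); vs a3: b3 (payoff 5); vs a4: b4 (payoff 6); vs a5: b3 (payoff 5).
Mutual best responses occur at (a4, b4) and (a5, b3); at each, neither player gains by switching.

(a4, b4) and (a5, b3)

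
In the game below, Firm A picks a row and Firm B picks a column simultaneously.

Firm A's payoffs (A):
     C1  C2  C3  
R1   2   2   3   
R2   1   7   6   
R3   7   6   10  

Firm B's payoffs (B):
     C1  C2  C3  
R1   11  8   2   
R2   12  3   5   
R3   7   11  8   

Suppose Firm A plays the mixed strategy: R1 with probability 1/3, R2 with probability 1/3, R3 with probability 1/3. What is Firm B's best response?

Firm B's best reply maximizes expected payoff against the mix.
C1: (1/3)·11 + (1/3)·12 + (1/3)·7 = 10
C2: (1/3)·8 + (1/3)·3 + (1/3)·11 = 22/3
C3: (1/3)·2 + (1/3)·5 + (1/3)·8 = 5
Highest expected payoff is 10, from C1.

C1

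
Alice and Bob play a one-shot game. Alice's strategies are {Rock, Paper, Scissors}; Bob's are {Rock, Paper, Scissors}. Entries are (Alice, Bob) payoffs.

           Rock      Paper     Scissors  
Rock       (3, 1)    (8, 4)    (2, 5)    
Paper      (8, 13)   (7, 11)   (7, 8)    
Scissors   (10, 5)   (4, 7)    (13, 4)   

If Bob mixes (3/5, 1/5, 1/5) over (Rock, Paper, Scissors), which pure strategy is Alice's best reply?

Scissors

Alice's best reply maximizes expected payoff against the mix.
Rock: (3/5)·3 + (1/5)·8 + (1/5)·2 = 19/5
Paper: (3/5)·8 + (1/5)·7 + (1/5)·7 = 38/5
Scissors: (3/5)·10 + (1/5)·4 + (1/5)·13 = 47/5
Highest expected payoff is 47/5, from Scissors.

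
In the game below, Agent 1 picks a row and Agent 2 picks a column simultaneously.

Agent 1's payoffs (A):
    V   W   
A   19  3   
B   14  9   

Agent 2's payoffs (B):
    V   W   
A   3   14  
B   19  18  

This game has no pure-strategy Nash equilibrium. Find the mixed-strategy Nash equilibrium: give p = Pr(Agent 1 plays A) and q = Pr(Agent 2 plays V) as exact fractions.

p = 1/12, q = 6/11

Each player's mixing probability is pinned down by making the *other* player indifferent.
Agent 2 indifferent between V and W: p·3 + (1−p)·19 = p·14 + (1−p)·18 ⟹ 19 + (-16)p = 18 + (-4)p ⟹ p = 1/12.
Agent 1 indifferent between A and B: q·19 + (1−q)·3 = q·14 + (1−q)·9 ⟹ 3 + 16q = 9 + 5q ⟹ q = 6/11.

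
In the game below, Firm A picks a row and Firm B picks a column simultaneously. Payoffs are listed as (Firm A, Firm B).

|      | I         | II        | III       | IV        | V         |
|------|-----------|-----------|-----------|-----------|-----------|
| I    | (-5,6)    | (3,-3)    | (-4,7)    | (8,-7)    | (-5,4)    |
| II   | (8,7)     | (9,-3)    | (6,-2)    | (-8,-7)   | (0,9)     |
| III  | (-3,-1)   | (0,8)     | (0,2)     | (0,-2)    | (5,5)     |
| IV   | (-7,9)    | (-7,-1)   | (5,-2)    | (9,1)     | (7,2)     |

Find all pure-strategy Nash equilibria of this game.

Find each player's best response to every opponent strategy; NE are the intersections.
Firm A's best responses — vs I: II (payoff 8); vs II: II (payoff 9); vs III: II (payoff 6); vs IV: IV (payoff 9); vs V: IV (payoff 7).
Firm B's best responses — vs I: III (payoff 7); vs II: V (payoff 9); vs III: II (payoff 8); vs IV: I (payoff 9).
No cell has both players best-responding. For instance, Firm A's best reply to I is II, but against II Firm B prefers V over I.

None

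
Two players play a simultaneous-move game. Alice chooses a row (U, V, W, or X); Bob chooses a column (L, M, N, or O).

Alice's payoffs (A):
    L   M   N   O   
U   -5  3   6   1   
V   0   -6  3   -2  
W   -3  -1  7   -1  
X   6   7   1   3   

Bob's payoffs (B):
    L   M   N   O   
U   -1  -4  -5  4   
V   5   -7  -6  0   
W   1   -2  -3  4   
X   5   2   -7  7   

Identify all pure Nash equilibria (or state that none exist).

(X, O)

Find each player's best response to every opponent strategy; NE are the intersections.
Alice's best responses — vs L: X (payoff 6); vs M: X (payoff 7); vs N: W (payoff 7); vs O: X (payoff 3).
Bob's best responses — vs U: O (payoff 4); vs V: L (payoff 5); vs W: O (payoff 4); vs X: O (payoff 7).
The only mutual best response is (X, O); neither player gains by switching there.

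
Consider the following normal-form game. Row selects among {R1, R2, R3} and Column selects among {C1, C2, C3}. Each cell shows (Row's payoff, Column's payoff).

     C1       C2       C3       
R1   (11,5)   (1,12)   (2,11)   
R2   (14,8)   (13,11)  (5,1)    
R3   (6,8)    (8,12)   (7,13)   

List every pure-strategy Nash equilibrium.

Find each player's best response to every opponent strategy; NE are the intersections.
Row's best responses — vs C1: R2 (payoff 14); vs C2: R2 (payoff 13); vs C3: R3 (payoff 7).
Column's best responses — vs R1: C2 (payoff 12); vs R2: C2 (payoff 11); vs R3: C3 (payoff 13).
Mutual best responses occur at (R2, C2) and (R3, C3); at each, neither player gains by switching.

(R2, C2) and (R3, C3)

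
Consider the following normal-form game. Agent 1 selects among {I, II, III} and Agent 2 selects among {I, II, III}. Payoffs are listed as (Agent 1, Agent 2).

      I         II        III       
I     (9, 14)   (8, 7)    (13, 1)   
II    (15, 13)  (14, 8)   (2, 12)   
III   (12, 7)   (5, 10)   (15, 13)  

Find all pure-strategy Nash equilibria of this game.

(II, I) and (III, III)

A profile is a Nash equilibrium when each player is best-responding to the other.
Agent 1's best responses — vs I: II (payoff 15); vs II: II (payoff 14); vs III: III (payoff 15).
Agent 2's best responses — vs I: I (payoff 14); vs II: I (payoff 13); vs III: III (payoff 13).
Mutual best responses occur at (II, I) and (III, III); at each, neither player gains by switching.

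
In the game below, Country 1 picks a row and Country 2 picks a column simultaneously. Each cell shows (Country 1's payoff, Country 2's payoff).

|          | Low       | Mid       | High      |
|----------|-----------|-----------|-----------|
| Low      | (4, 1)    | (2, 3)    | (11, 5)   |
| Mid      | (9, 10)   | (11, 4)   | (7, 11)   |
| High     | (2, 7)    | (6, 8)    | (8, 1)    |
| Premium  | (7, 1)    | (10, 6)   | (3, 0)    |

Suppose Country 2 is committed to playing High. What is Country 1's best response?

Low

With Country 2 fixed at High, Country 1's payoffs are: Low → 11, Mid → 7, High → 8, Premium → 3.
The maximum is 11, achieved by Low.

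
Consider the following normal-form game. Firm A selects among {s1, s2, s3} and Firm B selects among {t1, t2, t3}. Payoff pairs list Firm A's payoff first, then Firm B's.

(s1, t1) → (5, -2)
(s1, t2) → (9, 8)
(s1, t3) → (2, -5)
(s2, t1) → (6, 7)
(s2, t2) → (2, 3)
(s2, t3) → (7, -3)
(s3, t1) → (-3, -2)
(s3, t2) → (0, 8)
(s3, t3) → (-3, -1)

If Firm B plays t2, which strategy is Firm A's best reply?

With Firm B fixed at t2, Firm A's payoffs are: s1 → 9, s2 → 2, s3 → 0.
The maximum is 9, achieved by s1.

s1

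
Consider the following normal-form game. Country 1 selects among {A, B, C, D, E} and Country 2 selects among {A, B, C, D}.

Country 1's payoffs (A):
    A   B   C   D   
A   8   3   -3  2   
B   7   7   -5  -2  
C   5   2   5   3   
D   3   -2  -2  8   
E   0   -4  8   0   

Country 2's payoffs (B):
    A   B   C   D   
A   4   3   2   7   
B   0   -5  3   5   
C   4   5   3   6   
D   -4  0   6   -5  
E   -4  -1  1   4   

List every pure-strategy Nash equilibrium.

Check mutual best responses: a cell is a NE iff neither player can gain by unilaterally deviating.
Country 1's best responses — vs A: A (payoff 8); vs B: B (payoff 7); vs C: E (payoff 8); vs D: D (payoff 8).
Country 2's best responses — vs A: D (payoff 7); vs B: D (payoff 5); vs C: D (payoff 6); vs D: C (payoff 6); vs E: D (payoff 4).
No cell has both players best-responding. For instance, Country 1's best reply to C is E, but against E Country 2 prefers D over C.

No pure-strategy Nash equilibrium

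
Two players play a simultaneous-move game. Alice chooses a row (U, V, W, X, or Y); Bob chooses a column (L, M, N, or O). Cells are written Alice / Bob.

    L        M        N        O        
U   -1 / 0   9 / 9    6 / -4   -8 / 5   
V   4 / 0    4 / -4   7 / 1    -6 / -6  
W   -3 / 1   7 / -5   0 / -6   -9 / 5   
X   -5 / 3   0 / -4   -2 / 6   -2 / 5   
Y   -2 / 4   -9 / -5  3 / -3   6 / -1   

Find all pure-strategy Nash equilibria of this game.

Find each player's best response to every opponent strategy; NE are the intersections.
Alice's best responses — vs L: V (payoff 4); vs M: U (payoff 9); vs N: V (payoff 7); vs O: Y (payoff 6).
Bob's best responses — vs U: M (payoff 9); vs V: N (payoff 1); vs W: O (payoff 5); vs X: N (payoff 6); vs Y: L (payoff 4).
Mutual best responses occur at (U, M) and (V, N); at each, neither player gains by switching.

(U, M) and (V, N)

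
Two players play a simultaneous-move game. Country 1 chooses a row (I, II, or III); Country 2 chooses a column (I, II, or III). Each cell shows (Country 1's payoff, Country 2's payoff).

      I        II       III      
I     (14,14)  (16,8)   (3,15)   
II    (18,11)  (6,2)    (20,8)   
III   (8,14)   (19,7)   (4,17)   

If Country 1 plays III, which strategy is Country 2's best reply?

III

With Country 1 fixed at III, Country 2's payoffs are: I → 14, II → 7, III → 17.
The maximum is 17, achieved by III.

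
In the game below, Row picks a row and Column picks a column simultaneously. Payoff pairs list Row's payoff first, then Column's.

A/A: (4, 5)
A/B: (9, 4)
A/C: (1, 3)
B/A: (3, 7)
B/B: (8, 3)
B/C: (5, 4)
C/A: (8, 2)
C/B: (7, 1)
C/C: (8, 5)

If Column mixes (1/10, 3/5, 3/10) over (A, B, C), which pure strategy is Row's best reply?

C

Compute Row's expected payoff from each pure strategy against the given mix.
A: (1/10)·4 + (3/5)·9 + (3/10)·1 = 61/10
B: (1/10)·3 + (3/5)·8 + (3/10)·5 = 33/5
C: (1/10)·8 + (3/5)·7 + (3/10)·8 = 37/5
Highest expected payoff is 37/5, from C.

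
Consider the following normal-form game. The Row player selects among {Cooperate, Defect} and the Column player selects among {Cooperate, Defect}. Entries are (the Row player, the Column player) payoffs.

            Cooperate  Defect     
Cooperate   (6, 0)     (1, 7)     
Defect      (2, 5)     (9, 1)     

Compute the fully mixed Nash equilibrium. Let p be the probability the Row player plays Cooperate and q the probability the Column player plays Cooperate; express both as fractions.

p = 4/11, q = 2/3

In a mixed NE each player is indifferent between their pure strategies, so the opponent's mix sets the indifference.
The Column player indifferent between Cooperate and Defect: p·0 + (1−p)·5 = p·7 + (1−p)·1 ⟹ 5 + (-5)p = 1 + 6p ⟹ p = 4/11.
The Row player indifferent between Cooperate and Defect: q·6 + (1−q)·1 = q·2 + (1−q)·9 ⟹ 1 + 5q = 9 + (-7)q ⟹ q = 2/3.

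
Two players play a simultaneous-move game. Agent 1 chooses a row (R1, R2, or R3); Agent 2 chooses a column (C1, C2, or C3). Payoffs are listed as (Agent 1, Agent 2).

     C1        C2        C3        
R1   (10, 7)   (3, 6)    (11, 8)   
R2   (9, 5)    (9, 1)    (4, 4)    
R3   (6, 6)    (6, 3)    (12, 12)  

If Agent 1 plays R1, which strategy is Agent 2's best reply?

With Agent 1 fixed at R1, Agent 2's payoffs are: C1 → 7, C2 → 6, C3 → 8.
The maximum is 8, achieved by C3.

C3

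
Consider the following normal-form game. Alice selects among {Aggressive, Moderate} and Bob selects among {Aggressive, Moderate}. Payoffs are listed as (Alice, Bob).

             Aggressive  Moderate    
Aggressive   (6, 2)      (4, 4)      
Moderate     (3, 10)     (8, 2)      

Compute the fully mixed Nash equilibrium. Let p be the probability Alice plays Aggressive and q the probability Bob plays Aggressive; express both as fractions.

In a mixed NE each player is indifferent between their pure strategies, so the opponent's mix sets the indifference.
Bob indifferent between Aggressive and Moderate: p·2 + (1−p)·10 = p·4 + (1−p)·2 ⟹ 10 + (-8)p = 2 + 2p ⟹ p = 4/5.
Alice indifferent between Aggressive and Moderate: q·6 + (1−q)·4 = q·3 + (1−q)·8 ⟹ 4 + 2q = 8 + (-5)q ⟹ q = 4/7.

p = 4/5, q = 4/7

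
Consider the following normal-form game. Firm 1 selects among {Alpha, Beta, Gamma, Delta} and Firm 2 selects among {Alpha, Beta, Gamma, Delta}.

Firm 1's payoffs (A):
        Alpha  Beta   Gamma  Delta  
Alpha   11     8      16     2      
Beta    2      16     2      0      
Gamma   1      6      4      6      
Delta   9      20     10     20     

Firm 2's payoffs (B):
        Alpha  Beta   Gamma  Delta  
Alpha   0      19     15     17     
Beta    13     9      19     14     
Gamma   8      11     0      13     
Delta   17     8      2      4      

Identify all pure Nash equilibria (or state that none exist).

A profile is a Nash equilibrium when each player is best-responding to the other.
Firm 1's best responses — vs Alpha: Alpha (payoff 11); vs Beta: Delta (payoff 20); vs Gamma: Alpha (payoff 16); vs Delta: Delta (payoff 20).
Firm 2's best responses — vs Alpha: Beta (payoff 19); vs Beta: Gamma (payoff 19); vs Gamma: Delta (payoff 13); vs Delta: Alpha (payoff 17).
No cell has both players best-responding. For instance, Firm 1's best reply to Alpha is Alpha, but against Alpha Firm 2 prefers Beta over Alpha.

There is no pure-strategy Nash equilibrium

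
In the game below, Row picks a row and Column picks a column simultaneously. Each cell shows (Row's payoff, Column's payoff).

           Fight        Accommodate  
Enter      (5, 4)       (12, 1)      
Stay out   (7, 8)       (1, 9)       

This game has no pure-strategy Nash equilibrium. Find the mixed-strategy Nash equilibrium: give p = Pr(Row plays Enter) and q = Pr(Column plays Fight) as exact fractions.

Each player's mixing probability is pinned down by making the *other* player indifferent.
Column indifferent between Fight and Accommodate: p·4 + (1−p)·8 = p·1 + (1−p)·9 ⟹ 8 + (-4)p = 9 + (-8)p ⟹ p = 1/4.
Row indifferent between Enter and Stay out: q·5 + (1−q)·12 = q·7 + (1−q)·1 ⟹ 12 + (-7)q = 1 + 6q ⟹ q = 11/13.

p = 1/4, q = 11/13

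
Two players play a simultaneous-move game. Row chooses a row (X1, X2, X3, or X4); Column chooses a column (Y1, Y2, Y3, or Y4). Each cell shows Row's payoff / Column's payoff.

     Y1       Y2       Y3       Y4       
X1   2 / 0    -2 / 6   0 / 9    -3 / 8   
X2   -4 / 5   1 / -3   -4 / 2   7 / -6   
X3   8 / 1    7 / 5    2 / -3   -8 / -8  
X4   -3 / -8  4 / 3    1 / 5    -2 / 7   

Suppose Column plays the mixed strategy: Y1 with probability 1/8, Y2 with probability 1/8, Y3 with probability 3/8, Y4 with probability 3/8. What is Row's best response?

Compute Row's expected payoff from each pure strategy against the given mix.
X1: (1/8)·2 + (1/8)·(-2) + (3/8)·0 + (3/8)·(-3) = -9/8
X2: (1/8)·(-4) + (1/8)·1 + (3/8)·(-4) + (3/8)·7 = 3/4
X3: (1/8)·8 + (1/8)·7 + (3/8)·2 + (3/8)·(-8) = -3/8
X4: (1/8)·(-3) + (1/8)·4 + (3/8)·1 + (3/8)·(-2) = -1/4
Highest expected payoff is 3/4, from X2.

X2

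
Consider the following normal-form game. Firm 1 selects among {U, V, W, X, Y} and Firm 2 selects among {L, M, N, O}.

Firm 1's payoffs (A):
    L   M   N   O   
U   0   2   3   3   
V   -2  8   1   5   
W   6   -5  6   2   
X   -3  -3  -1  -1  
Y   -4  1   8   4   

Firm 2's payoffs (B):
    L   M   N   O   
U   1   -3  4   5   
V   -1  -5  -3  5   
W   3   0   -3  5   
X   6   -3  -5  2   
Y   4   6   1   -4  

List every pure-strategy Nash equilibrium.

Find each player's best response to every opponent strategy; NE are the intersections.
Firm 1's best responses — vs L: W (payoff 6); vs M: V (payoff 8); vs N: Y (payoff 8); vs O: V (payoff 5).
Firm 2's best responses — vs U: O (payoff 5); vs V: O (payoff 5); vs W: O (payoff 5); vs X: L (payoff 6); vs Y: M (payoff 6).
The only mutual best response is (V, O); neither player gains by switching there.

(V, O)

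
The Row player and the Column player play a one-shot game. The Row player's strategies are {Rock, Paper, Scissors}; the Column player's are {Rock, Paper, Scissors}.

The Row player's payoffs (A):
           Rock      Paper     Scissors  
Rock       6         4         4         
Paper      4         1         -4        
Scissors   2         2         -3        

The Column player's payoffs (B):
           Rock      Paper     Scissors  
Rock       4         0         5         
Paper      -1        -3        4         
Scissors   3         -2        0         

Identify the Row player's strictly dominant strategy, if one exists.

Rock

Check whether one of the Row player's strategies beats all alternatives regardless of what the opponent does.
Rock strictly dominates: vs Rock: 6 > each of {4, 2}; vs Paper: 4 > each of {1, 2}; vs Scissors: 4 > each of {-4, -3}.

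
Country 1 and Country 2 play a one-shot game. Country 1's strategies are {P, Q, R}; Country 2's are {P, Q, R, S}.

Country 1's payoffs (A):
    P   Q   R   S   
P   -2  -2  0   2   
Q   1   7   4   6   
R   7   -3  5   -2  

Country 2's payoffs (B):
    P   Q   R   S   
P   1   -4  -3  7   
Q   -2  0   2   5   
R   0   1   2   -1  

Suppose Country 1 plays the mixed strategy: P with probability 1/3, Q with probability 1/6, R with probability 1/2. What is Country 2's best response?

Compute Country 2's expected payoff from each pure strategy against the given mix.
P: (1/3)·1 + (1/6)·(-2) + (1/2)·0 = 0
Q: (1/3)·(-4) + (1/6)·0 + (1/2)·1 = -5/6
R: (1/3)·(-3) + (1/6)·2 + (1/2)·2 = 1/3
S: (1/3)·7 + (1/6)·5 + (1/2)·(-1) = 8/3
Highest expected payoff is 8/3, from S.

S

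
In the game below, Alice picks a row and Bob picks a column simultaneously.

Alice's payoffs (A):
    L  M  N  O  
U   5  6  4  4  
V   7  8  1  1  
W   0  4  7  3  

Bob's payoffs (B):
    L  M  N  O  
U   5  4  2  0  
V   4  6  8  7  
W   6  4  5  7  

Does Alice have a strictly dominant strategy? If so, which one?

A strategy is strictly dominant if it gives Alice a strictly higher payoff than every other strategy, against every choice by the opponent.
U is not dominant: against L, V gives 7 > 5.
V is not dominant: against N, U gives 4 > 1.
W is not dominant: against L, U gives 5 > 0.
No single strategy is best against every opponent action.

None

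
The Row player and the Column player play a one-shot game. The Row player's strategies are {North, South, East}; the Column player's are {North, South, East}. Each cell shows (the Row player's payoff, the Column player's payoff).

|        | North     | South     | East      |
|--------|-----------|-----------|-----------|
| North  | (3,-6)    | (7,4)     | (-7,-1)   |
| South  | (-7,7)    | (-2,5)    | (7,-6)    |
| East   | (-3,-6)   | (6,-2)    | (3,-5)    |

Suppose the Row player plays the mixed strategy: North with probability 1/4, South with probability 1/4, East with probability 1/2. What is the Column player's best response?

The Column player's best reply maximizes expected payoff against the mix.
North: (1/4)·(-6) + (1/4)·7 + (1/2)·(-6) = -11/4
South: (1/4)·4 + (1/4)·5 + (1/2)·(-2) = 5/4
East: (1/4)·(-1) + (1/4)·(-6) + (1/2)·(-5) = -17/4
Highest expected payoff is 5/4, from South.

South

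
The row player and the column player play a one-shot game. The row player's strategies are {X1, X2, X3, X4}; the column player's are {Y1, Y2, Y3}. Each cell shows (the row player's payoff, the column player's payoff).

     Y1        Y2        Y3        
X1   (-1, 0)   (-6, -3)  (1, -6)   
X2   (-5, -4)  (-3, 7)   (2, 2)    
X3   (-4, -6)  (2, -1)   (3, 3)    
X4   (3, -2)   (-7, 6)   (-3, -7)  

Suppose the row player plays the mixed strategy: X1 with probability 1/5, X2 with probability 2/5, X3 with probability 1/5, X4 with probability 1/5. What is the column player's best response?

Compute the column player's expected payoff from each pure strategy against the given mix.
Y1: (1/5)·0 + (2/5)·(-4) + (1/5)·(-6) + (1/5)·(-2) = -16/5
Y2: (1/5)·(-3) + (2/5)·7 + (1/5)·(-1) + (1/5)·6 = 16/5
Y3: (1/5)·(-6) + (2/5)·2 + (1/5)·3 + (1/5)·(-7) = -6/5
Highest expected payoff is 16/5, from Y2.

Y2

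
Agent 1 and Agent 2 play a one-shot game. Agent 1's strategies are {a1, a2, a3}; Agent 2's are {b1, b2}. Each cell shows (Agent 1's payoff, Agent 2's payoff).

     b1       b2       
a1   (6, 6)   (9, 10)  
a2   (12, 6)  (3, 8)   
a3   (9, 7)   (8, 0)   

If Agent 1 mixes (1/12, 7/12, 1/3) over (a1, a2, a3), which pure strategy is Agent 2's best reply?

Compute Agent 2's expected payoff from each pure strategy against the given mix.
b1: (1/12)·6 + (7/12)·6 + (1/3)·7 = 19/3
b2: (1/12)·10 + (7/12)·8 + (1/3)·0 = 11/2
Highest expected payoff is 19/3, from b1.

b1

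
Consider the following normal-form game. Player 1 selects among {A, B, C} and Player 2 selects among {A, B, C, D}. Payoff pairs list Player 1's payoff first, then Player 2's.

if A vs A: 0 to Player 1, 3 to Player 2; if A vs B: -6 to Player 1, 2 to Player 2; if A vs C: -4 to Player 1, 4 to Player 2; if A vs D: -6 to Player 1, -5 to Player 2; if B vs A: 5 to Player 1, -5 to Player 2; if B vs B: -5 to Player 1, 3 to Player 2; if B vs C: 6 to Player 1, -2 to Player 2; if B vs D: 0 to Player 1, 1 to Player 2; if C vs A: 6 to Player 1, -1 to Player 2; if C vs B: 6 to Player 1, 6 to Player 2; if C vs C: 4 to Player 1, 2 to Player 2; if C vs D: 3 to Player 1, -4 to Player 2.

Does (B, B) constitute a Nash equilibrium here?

Holding Player 2 at B: Player 1 gets -5 from B but could get 6 by switching to C. Player 1 has a profitable deviation.

No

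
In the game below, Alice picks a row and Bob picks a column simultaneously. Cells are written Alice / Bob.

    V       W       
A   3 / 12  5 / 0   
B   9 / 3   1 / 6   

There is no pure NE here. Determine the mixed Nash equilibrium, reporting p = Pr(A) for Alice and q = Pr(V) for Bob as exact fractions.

Each player's mixing probability is pinned down by making the *other* player indifferent.
Bob indifferent between V and W: p·12 + (1−p)·3 = p·0 + (1−p)·6 ⟹ 3 + 9p = 6 + (-6)p ⟹ p = 1/5.
Alice indifferent between A and B: q·3 + (1−q)·5 = q·9 + (1−q)·1 ⟹ 5 + (-2)q = 1 + 8q ⟹ q = 2/5.

p = 1/5, q = 2/5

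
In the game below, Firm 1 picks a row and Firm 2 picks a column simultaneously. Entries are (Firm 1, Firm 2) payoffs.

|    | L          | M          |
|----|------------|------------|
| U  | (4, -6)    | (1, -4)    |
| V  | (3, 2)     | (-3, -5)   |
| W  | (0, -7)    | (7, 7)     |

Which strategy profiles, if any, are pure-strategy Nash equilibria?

(W, M)

A profile is a Nash equilibrium when each player is best-responding to the other.
Firm 1's best responses — vs L: U (payoff 4); vs M: W (payoff 7).
Firm 2's best responses — vs U: M (payoff -4); vs V: L (payoff 2); vs W: M (payoff 7).
The only mutual best response is (W, M); neither player gains by switching there.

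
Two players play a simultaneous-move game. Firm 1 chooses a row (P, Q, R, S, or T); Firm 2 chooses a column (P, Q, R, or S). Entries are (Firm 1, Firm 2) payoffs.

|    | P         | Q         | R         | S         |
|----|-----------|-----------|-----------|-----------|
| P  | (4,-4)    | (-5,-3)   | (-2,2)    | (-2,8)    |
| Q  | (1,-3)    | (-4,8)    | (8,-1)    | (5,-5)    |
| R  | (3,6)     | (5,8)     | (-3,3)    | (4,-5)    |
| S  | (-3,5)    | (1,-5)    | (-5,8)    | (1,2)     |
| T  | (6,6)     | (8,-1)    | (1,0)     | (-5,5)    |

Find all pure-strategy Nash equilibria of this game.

(T, P)

Check mutual best responses: a cell is a NE iff neither player can gain by unilaterally deviating.
Firm 1's best responses — vs P: T (payoff 6); vs Q: T (payoff 8); vs R: Q (payoff 8); vs S: Q (payoff 5).
Firm 2's best responses — vs P: S (payoff 8); vs Q: Q (payoff 8); vs R: Q (payoff 8); vs S: R (payoff 8); vs T: P (payoff 6).
The only mutual best response is (T, P); neither player gains by switching there.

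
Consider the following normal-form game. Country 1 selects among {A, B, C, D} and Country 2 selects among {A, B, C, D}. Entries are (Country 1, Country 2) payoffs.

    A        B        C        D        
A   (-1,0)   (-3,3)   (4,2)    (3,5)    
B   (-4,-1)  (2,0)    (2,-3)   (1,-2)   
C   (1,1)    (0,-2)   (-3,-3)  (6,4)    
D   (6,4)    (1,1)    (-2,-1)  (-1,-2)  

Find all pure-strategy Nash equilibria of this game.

(B, B), (C, D), and (D, A)

Check mutual best responses: a cell is a NE iff neither player can gain by unilaterally deviating.
Country 1's best responses — vs A: D (payoff 6); vs B: B (payoff 2); vs C: A (payoff 4); vs D: C (payoff 6).
Country 2's best responses — vs A: D (payoff 5); vs B: B (payoff 0); vs C: D (payoff 4); vs D: A (payoff 4).
Mutual best responses occur at (B, B), (C, D), and (D, A); at each, neither player gains by switching.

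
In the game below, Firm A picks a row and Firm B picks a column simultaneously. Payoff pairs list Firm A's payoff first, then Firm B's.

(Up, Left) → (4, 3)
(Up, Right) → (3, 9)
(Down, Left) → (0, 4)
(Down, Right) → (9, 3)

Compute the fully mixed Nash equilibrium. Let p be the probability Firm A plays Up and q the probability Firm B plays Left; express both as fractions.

p = 1/7, q = 3/5

Each player's mixing probability is pinned down by making the *other* player indifferent.
Firm B indifferent between Left and Right: p·3 + (1−p)·4 = p·9 + (1−p)·3 ⟹ 4 + (-1)p = 3 + 6p ⟹ p = 1/7.
Firm A indifferent between Up and Down: q·4 + (1−q)·3 = q·0 + (1−q)·9 ⟹ 3 + 1q = 9 + (-9)q ⟹ q = 3/5.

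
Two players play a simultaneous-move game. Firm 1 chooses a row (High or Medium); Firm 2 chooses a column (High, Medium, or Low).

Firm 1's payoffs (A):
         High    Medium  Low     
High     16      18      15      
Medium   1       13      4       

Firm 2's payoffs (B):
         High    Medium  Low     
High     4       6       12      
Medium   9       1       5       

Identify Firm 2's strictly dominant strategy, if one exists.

Check whether one of Firm 2's strategies beats all alternatives regardless of what the opponent does.
High is not dominant: against High, Medium gives 6 > 4.
Medium is not dominant: against High, Low gives 12 > 6.
Low is not dominant: against Medium, High gives 9 > 5.
No single strategy is best against every opponent action.

No strictly dominant strategy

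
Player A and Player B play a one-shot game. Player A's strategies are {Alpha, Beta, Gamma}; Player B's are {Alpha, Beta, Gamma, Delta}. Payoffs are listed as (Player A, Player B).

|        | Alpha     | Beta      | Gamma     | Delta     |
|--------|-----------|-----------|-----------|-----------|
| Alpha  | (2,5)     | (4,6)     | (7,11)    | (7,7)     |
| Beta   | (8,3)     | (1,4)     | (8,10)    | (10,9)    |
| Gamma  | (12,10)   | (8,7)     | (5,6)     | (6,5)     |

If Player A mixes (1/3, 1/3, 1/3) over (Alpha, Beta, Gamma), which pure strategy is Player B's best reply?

Player B's best reply maximizes expected payoff against the mix.
Alpha: (1/3)·5 + (1/3)·3 + (1/3)·10 = 6
Beta: (1/3)·6 + (1/3)·4 + (1/3)·7 = 17/3
Gamma: (1/3)·11 + (1/3)·10 + (1/3)·6 = 9
Delta: (1/3)·7 + (1/3)·9 + (1/3)·5 = 7
Highest expected payoff is 9, from Gamma.

Gamma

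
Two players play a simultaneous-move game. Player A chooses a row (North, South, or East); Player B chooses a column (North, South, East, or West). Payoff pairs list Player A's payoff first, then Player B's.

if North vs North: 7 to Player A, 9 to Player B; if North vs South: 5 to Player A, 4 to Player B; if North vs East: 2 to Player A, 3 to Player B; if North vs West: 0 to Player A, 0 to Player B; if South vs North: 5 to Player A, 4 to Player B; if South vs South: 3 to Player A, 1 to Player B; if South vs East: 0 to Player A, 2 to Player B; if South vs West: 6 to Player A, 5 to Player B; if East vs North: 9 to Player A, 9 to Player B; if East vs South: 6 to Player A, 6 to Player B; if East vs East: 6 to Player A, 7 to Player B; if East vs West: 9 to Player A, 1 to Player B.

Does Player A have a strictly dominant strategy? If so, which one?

East

A strategy is strictly dominant if it gives Player A a strictly higher payoff than every other strategy, against every choice by the opponent.
East strictly dominates: vs North: 9 > each of {7, 5}; vs South: 6 > each of {5, 3}; vs East: 6 > each of {2, 0}; vs West: 9 > each of {0, 6}.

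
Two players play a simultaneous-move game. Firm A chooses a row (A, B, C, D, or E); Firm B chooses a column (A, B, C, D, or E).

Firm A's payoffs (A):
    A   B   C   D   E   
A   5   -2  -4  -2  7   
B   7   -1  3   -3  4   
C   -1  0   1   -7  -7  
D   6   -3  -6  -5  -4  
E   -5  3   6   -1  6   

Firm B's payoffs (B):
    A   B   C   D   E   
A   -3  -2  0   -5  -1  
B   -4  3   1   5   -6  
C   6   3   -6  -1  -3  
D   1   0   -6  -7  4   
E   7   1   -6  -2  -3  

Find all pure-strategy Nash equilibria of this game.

There is no pure-strategy Nash equilibrium

Check mutual best responses: a cell is a NE iff neither player can gain by unilaterally deviating.
Firm A's best responses — vs A: B (payoff 7); vs B: E (payoff 3); vs C: E (payoff 6); vs D: E (payoff -1); vs E: A (payoff 7).
Firm B's best responses — vs A: C (payoff 0); vs B: D (payoff 5); vs C: A (payoff 6); vs D: E (payoff 4); vs E: A (payoff 7).
No cell has both players best-responding. For instance, Firm A's best reply to E is A, but against A Firm B prefers C over E.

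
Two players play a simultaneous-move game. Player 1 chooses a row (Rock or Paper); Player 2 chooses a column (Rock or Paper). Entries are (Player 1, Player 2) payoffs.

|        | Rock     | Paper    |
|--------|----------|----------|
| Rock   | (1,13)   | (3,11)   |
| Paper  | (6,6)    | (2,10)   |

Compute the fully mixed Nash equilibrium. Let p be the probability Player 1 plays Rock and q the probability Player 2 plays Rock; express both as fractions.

p = 2/3, q = 1/6

Each player's mixing probability is pinned down by making the *other* player indifferent.
Player 2 indifferent between Rock and Paper: p·13 + (1−p)·6 = p·11 + (1−p)·10 ⟹ 6 + 7p = 10 + 1p ⟹ p = 2/3.
Player 1 indifferent between Rock and Paper: q·1 + (1−q)·3 = q·6 + (1−q)·2 ⟹ 3 + (-2)q = 2 + 4q ⟹ q = 1/6.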